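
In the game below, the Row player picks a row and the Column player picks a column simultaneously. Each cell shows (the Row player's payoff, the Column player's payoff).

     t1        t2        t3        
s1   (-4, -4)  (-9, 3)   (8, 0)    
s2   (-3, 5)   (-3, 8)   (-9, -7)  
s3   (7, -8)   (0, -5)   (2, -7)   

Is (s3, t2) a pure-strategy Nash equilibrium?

Holding the Column player at t2: the Row player gets 0 from s3, versus -9 from s1, -3 from s2. No profitable deviation for the Row player.
Holding the Row player at s3: the Column player gets -5 from t2, versus -8 from t1, -7 from t3. No profitable deviation for the Column player either.

Yes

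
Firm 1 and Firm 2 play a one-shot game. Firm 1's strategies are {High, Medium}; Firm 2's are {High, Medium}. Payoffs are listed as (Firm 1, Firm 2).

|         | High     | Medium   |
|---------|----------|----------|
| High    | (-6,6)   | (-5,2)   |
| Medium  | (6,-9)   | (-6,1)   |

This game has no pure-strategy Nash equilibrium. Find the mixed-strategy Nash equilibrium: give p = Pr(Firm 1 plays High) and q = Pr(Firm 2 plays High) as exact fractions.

In a mixed NE each player is indifferent between their pure strategies, so the opponent's mix sets the indifference.
Firm 2 indifferent between High and Medium: p·6 + (1−p)·(-9) = p·2 + (1−p)·1 ⟹ (-9) + 15p = 1 + 1p ⟹ p = 5/7.
Firm 1 indifferent between High and Medium: q·(-6) + (1−q)·(-5) = q·6 + (1−q)·(-6) ⟹ (-5) + (-1)q = (-6) + 12q ⟹ q = 1/13.

p = 5/7, q = 1/13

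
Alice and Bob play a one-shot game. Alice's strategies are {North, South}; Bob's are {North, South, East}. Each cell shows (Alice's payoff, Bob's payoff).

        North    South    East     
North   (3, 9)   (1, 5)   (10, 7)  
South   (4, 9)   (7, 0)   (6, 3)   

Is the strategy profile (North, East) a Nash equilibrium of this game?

Holding Bob at East: Alice gets 10 from North, versus 6 from South. No profitable deviation for Alice.
Holding Alice at North: Bob gets 7 from East but could get 9 by switching to North. Bob has a profitable deviation.

No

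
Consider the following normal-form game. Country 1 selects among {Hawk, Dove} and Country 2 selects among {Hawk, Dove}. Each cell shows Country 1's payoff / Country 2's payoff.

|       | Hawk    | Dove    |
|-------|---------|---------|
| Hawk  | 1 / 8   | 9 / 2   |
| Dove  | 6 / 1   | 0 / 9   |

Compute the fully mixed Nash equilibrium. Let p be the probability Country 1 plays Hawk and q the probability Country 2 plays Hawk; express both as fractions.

p = 4/7, q = 9/14

Each player's mixing probability is pinned down by making the *other* player indifferent.
Country 2 indifferent between Hawk and Dove: p·8 + (1−p)·1 = p·2 + (1−p)·9 ⟹ 1 + 7p = 9 + (-7)p ⟹ p = 4/7.
Country 1 indifferent between Hawk and Dove: q·1 + (1−q)·9 = q·6 + (1−q)·0 ⟹ 9 + (-8)q = 0 + 6q ⟹ q = 9/14.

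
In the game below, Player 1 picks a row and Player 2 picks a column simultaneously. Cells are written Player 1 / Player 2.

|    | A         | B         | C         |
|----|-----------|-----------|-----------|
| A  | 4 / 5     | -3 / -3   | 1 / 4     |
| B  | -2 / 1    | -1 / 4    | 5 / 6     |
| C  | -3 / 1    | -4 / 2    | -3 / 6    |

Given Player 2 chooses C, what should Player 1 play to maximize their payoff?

With Player 2 fixed at C, Player 1's payoffs are: A → 1, B → 5, C → -3.
The maximum is 5, achieved by B.

B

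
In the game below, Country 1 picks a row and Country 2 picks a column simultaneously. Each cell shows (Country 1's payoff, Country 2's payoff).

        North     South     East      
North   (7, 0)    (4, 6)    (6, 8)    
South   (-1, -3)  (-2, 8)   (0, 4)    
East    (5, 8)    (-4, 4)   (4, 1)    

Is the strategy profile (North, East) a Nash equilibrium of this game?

Holding Country 2 at East: Country 1 gets 6 from North, versus 0 from South, 4 from East. No profitable deviation for Country 1.
Holding Country 1 at North: Country 2 gets 8 from East, versus 0 from North, 6 from South. No profitable deviation for Country 2 either.

Yes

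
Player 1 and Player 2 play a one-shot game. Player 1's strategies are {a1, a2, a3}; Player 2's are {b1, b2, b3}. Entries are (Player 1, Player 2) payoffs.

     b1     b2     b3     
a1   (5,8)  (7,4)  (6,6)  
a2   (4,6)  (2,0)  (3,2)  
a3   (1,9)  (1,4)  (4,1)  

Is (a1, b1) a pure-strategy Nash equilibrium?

Yes

Holding Player 2 at b1: Player 1 gets 5 from a1, versus 4 from a2, 1 from a3. No profitable deviation for Player 1.
Holding Player 1 at a1: Player 2 gets 8 from b1, versus 4 from b2, 6 from b3. No profitable deviation for Player 2 either.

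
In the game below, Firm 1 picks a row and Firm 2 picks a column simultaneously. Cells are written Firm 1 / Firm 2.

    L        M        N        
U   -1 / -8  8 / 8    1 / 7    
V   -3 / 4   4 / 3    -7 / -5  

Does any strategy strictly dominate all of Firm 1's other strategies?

U

A strategy is strictly dominant if it gives Firm 1 a strictly higher payoff than every other strategy, against every choice by the opponent.
U strictly dominates: vs L: -1 > -3; vs M: 8 > 4; vs N: 1 > -7.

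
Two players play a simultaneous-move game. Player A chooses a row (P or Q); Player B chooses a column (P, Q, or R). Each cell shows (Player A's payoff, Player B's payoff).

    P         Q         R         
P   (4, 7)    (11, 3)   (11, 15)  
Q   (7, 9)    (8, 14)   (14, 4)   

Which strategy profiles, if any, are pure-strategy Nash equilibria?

Find each player's best response to every opponent strategy; NE are the intersections.
Player A's best responses — vs P: Q (payoff 7); vs Q: P (payoff 11); vs R: Q (payoff 14).
Player B's best responses — vs P: R (payoff 15); vs Q: Q (payoff 14).
No cell has both players best-responding. For instance, Player A's best reply to P is Q, but against Q Player B prefers Q over P.

There is no pure-strategy Nash equilibrium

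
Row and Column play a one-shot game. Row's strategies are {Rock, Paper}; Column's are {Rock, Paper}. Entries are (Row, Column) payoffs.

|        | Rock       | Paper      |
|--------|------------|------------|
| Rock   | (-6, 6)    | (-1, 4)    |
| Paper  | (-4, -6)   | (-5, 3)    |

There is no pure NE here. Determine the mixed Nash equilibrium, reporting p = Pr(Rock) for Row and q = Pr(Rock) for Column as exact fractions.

p = 9/11, q = 2/3

In a mixed NE each player is indifferent between their pure strategies, so the opponent's mix sets the indifference.
Column indifferent between Rock and Paper: p·6 + (1−p)·(-6) = p·4 + (1−p)·3 ⟹ (-6) + 12p = 3 + 1p ⟹ p = 9/11.
Row indifferent between Rock and Paper: q·(-6) + (1−q)·(-1) = q·(-4) + (1−q)·(-5) ⟹ (-1) + (-5)q = (-5) + 1q ⟹ q = 2/3.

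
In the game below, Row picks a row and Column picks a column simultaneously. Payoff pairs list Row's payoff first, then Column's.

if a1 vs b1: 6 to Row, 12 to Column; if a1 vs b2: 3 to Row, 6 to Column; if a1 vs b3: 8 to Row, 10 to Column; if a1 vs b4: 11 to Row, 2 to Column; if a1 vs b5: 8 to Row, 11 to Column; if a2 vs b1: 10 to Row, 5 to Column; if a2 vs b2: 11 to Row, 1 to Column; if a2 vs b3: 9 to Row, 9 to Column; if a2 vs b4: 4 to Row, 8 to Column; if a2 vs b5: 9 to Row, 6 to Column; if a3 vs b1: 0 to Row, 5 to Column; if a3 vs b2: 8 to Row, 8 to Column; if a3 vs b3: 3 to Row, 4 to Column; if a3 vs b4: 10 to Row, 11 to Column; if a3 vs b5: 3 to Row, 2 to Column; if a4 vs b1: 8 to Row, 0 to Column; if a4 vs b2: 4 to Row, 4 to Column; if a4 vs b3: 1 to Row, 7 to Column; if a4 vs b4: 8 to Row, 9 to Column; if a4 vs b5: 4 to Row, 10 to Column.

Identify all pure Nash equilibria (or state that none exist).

Check mutual best responses: a cell is a NE iff neither player can gain by unilaterally deviating.
Row's best responses — vs b1: a2 (payoff 10); vs b2: a2 (payoff 11); vs b3: a2 (payoff 9); vs b4: a1 (payoff 11); vs b5: a2 (payoff 9).
Column's best responses — vs a1: b1 (payoff 12); vs a2: b3 (payoff 9); vs a3: b4 (payoff 11); vs a4: b5 (payoff 10).
The only mutual best response is (a2, b3); neither player gains by switching there.

(a2, b3)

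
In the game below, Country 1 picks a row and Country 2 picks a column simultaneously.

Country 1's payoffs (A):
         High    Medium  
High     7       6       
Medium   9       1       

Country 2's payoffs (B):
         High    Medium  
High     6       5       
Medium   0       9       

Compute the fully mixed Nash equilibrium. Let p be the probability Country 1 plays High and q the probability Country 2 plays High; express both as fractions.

p = 9/10, q = 5/7

Each player's mixing probability is pinned down by making the *other* player indifferent.
Country 2 indifferent between High and Medium: p·6 + (1−p)·0 = p·5 + (1−p)·9 ⟹ 0 + 6p = 9 + (-4)p ⟹ p = 9/10.
Country 1 indifferent between High and Medium: q·7 + (1−q)·6 = q·9 + (1−q)·1 ⟹ 6 + 1q = 1 + 8q ⟹ q = 5/7.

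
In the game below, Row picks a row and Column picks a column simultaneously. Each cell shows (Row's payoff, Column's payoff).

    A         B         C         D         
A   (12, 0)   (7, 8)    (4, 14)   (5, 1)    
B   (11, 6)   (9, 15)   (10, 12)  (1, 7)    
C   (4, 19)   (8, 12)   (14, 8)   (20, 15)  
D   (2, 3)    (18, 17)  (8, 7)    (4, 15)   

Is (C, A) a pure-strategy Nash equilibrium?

Holding Column at A: Row gets 4 from C but could get 12 by switching to A. Row has a profitable deviation.

No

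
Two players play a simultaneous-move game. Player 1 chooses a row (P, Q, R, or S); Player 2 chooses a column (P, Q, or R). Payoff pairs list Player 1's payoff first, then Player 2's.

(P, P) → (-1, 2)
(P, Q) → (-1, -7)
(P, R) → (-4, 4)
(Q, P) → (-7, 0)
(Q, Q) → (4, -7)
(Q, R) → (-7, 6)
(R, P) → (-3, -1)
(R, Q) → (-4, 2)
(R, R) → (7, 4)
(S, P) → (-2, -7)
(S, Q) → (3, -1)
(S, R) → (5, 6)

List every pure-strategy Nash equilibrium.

A profile is a Nash equilibrium when each player is best-responding to the other.
Player 1's best responses — vs P: P (payoff -1); vs Q: Q (payoff 4); vs R: R (payoff 7).
Player 2's best responses — vs P: R (payoff 4); vs Q: R (payoff 6); vs R: R (payoff 4); vs S: R (payoff 6).
The only mutual best response is (R, R); neither player gains by switching there.

(R, R)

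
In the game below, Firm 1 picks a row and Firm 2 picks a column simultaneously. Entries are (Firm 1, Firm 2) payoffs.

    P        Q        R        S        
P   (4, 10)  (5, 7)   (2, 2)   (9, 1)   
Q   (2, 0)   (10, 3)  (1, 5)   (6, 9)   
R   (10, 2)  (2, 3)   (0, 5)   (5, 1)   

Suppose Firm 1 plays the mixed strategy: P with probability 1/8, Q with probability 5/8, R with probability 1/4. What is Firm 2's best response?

Compute Firm 2's expected payoff from each pure strategy against the given mix.
P: (1/8)·10 + (5/8)·0 + (1/4)·2 = 7/4
Q: (1/8)·7 + (5/8)·3 + (1/4)·3 = 7/2
R: (1/8)·2 + (5/8)·5 + (1/4)·5 = 37/8
S: (1/8)·1 + (5/8)·9 + (1/4)·1 = 6
Highest expected payoff is 6, from S.

S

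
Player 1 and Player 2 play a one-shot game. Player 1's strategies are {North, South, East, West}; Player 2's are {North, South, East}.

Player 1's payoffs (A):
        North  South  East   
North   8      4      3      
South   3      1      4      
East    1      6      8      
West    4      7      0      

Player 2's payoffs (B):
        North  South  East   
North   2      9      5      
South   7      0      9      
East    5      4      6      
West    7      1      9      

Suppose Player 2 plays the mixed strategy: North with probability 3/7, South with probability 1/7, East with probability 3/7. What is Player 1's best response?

North

Compute Player 1's expected payoff from each pure strategy against the given mix.
North: (3/7)·8 + (1/7)·4 + (3/7)·3 = 37/7
South: (3/7)·3 + (1/7)·1 + (3/7)·4 = 22/7
East: (3/7)·1 + (1/7)·6 + (3/7)·8 = 33/7
West: (3/7)·4 + (1/7)·7 + (3/7)·0 = 19/7
Highest expected payoff is 37/7, from North.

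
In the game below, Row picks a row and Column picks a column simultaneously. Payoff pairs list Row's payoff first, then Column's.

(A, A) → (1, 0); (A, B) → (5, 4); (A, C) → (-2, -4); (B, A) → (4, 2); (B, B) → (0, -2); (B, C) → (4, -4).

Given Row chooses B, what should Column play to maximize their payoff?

A

With Row fixed at B, Column's payoffs are: A → 2, B → -2, C → -4.
The maximum is 2, achieved by A.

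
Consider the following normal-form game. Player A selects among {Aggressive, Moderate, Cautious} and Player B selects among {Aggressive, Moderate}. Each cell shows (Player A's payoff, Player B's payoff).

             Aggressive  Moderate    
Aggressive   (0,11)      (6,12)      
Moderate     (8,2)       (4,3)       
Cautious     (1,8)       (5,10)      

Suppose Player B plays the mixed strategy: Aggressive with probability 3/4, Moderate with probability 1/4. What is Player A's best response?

Moderate

Compute Player A's expected payoff from each pure strategy against the given mix.
Aggressive: (3/4)·0 + (1/4)·6 = 3/2
Moderate: (3/4)·8 + (1/4)·4 = 7
Cautious: (3/4)·1 + (1/4)·5 = 2
Highest expected payoff is 7, from Moderate.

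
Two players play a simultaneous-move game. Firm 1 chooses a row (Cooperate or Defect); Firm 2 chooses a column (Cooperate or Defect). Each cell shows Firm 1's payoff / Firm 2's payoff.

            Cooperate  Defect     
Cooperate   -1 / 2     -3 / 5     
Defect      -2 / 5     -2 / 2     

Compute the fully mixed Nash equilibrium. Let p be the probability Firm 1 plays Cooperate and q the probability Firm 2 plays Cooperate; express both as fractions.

p = 1/2, q = 1/2

Each player's mixing probability is pinned down by making the *other* player indifferent.
Firm 2 indifferent between Cooperate and Defect: p·2 + (1−p)·5 = p·5 + (1−p)·2 ⟹ 5 + (-3)p = 2 + 3p ⟹ p = 1/2.
Firm 1 indifferent between Cooperate and Defect: q·(-1) + (1−q)·(-3) = q·(-2) + (1−q)·(-2) ⟹ (-3) + 2q = (-2) + 0q ⟹ q = 1/2.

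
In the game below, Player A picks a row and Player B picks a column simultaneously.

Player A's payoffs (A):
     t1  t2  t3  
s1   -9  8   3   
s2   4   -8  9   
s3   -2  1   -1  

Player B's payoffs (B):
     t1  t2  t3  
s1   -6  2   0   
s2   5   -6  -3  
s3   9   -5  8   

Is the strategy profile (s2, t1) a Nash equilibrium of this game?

Holding Player B at t1: Player A gets 4 from s2, versus -9 from s1, -2 from s3. No profitable deviation for Player A.
Holding Player A at s2: Player B gets 5 from t1, versus -6 from t2, -3 from t3. No profitable deviation for Player B either.

Yes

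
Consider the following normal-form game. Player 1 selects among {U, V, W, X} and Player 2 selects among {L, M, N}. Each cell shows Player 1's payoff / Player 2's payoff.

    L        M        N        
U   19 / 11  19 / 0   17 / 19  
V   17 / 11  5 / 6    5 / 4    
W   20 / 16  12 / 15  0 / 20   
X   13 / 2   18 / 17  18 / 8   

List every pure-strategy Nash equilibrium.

No pure-strategy Nash equilibrium

Check mutual best responses: a cell is a NE iff neither player can gain by unilaterally deviating.
Player 1's best responses — vs L: W (payoff 20); vs M: U (payoff 19); vs N: X (payoff 18).
Player 2's best responses — vs U: N (payoff 19); vs V: L (payoff 11); vs W: N (payoff 20); vs X: M (payoff 17).
No cell has both players best-responding. For instance, Player 1's best reply to L is W, but against W Player 2 prefers N over L.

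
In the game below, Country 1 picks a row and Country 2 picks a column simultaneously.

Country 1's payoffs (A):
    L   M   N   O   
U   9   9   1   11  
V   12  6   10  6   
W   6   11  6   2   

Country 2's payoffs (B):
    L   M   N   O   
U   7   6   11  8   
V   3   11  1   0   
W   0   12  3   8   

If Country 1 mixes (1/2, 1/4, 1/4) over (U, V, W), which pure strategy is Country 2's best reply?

M

Country 2's best reply maximizes expected payoff against the mix.
L: (1/2)·7 + (1/4)·3 + (1/4)·0 = 17/4
M: (1/2)·6 + (1/4)·11 + (1/4)·12 = 35/4
N: (1/2)·11 + (1/4)·1 + (1/4)·3 = 13/2
O: (1/2)·8 + (1/4)·0 + (1/4)·8 = 6
Highest expected payoff is 35/4, from M.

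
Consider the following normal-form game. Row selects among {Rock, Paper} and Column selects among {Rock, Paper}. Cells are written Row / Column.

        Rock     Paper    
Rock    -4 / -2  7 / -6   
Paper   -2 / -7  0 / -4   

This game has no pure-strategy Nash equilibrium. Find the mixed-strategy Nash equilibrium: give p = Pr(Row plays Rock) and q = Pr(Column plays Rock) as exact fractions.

Each player's mixing probability is pinned down by making the *other* player indifferent.
Column indifferent between Rock and Paper: p·(-2) + (1−p)·(-7) = p·(-6) + (1−p)·(-4) ⟹ (-7) + 5p = (-4) + (-2)p ⟹ p = 3/7.
Row indifferent between Rock and Paper: q·(-4) + (1−q)·7 = q·(-2) + (1−q)·0 ⟹ 7 + (-11)q = 0 + (-2)q ⟹ q = 7/9.

p = 3/7, q = 7/9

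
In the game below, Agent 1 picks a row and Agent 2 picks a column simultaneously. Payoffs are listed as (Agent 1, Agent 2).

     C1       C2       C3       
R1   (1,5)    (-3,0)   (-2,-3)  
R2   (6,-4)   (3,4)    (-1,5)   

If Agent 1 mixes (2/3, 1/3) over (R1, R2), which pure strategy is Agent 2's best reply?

Agent 2's best reply maximizes expected payoff against the mix.
C1: (2/3)·5 + (1/3)·(-4) = 2
C2: (2/3)·0 + (1/3)·4 = 4/3
C3: (2/3)·(-3) + (1/3)·5 = -1/3
Highest expected payoff is 2, from C1.

C1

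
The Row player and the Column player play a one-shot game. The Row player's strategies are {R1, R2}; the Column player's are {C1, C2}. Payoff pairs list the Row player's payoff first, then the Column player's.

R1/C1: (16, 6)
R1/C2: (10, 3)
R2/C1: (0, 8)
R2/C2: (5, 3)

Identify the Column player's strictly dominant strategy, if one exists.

Check whether one of the Column player's strategies beats all alternatives regardless of what the opponent does.
C1 strictly dominates: vs R1: 6 > 3; vs R2: 8 > 3.

C1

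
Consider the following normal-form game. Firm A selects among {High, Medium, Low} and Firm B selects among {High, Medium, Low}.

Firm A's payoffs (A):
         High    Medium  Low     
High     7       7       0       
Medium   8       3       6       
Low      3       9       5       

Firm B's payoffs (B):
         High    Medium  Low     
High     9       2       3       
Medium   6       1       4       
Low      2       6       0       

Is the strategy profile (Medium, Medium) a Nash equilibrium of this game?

No

Holding Firm B at Medium: Firm A gets 3 from Medium but could get 9 by switching to Low. Firm A has a profitable deviation.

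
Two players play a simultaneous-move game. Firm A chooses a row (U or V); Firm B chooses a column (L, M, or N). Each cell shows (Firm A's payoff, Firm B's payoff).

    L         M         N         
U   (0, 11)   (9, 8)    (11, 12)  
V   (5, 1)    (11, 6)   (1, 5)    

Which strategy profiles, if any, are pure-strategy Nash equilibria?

(U, N) and (V, M)

Find each player's best response to every opponent strategy; NE are the intersections.
Firm A's best responses — vs L: V (payoff 5); vs M: V (payoff 11); vs N: U (payoff 11).
Firm B's best responses — vs U: N (payoff 12); vs V: M (payoff 6).
Mutual best responses occur at (U, N) and (V, M); at each, neither player gains by switching.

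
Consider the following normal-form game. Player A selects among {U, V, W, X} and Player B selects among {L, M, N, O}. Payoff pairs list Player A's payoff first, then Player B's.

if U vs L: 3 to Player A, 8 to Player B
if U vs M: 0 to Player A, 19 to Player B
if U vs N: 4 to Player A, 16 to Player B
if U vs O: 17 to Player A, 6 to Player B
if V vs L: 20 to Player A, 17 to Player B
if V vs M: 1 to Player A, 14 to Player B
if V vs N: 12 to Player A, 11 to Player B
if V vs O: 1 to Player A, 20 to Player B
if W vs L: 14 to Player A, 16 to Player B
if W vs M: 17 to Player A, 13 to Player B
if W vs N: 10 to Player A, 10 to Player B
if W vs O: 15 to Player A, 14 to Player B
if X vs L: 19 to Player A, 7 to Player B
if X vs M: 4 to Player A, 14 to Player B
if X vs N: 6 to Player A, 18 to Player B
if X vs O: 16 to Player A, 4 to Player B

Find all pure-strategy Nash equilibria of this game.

None

Find each player's best response to every opponent strategy; NE are the intersections.
Player A's best responses — vs L: V (payoff 20); vs M: W (payoff 17); vs N: V (payoff 12); vs O: U (payoff 17).
Player B's best responses — vs U: M (payoff 19); vs V: O (payoff 20); vs W: L (payoff 16); vs X: N (payoff 18).
No cell has both players best-responding. For instance, Player A's best reply to M is W, but against W Player B prefers L over M.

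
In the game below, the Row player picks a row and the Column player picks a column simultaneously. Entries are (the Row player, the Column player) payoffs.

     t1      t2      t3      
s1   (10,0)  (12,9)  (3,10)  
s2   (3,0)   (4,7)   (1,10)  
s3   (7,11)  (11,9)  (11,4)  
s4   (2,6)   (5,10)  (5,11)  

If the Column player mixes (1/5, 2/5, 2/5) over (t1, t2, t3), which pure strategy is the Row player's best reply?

The Row player's best reply maximizes expected payoff against the mix.
s1: (1/5)·10 + (2/5)·12 + (2/5)·3 = 8
s2: (1/5)·3 + (2/5)·4 + (2/5)·1 = 13/5
s3: (1/5)·7 + (2/5)·11 + (2/5)·11 = 51/5
s4: (1/5)·2 + (2/5)·5 + (2/5)·5 = 22/5
Highest expected payoff is 51/5, from s3.

s3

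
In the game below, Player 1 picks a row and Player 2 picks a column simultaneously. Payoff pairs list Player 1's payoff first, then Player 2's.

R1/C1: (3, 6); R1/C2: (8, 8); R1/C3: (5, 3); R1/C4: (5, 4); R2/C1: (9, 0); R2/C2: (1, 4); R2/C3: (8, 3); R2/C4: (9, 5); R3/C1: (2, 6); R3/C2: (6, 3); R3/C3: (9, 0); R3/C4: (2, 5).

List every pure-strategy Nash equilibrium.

(R1, C2) and (R2, C4)

A profile is a Nash equilibrium when each player is best-responding to the other.
Player 1's best responses — vs C1: R2 (payoff 9); vs C2: R1 (payoff 8); vs C3: R3 (payoff 9); vs C4: R2 (payoff 9).
Player 2's best responses — vs R1: C2 (payoff 8); vs R2: C4 (payoff 5); vs R3: C1 (payoff 6).
Mutual best responses occur at (R1, C2) and (R2, C4); at each, neither player gains by switching.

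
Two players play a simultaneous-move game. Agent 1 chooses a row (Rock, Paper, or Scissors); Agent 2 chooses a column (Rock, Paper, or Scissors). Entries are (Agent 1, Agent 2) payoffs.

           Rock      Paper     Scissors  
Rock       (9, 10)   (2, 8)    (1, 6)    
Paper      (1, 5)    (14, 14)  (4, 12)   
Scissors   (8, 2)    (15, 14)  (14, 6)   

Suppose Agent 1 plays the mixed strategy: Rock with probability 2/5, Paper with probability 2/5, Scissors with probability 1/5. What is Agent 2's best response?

Paper

Agent 2's best reply maximizes expected payoff against the mix.
Rock: (2/5)·10 + (2/5)·5 + (1/5)·2 = 32/5
Paper: (2/5)·8 + (2/5)·14 + (1/5)·14 = 58/5
Scissors: (2/5)·6 + (2/5)·12 + (1/5)·6 = 42/5
Highest expected payoff is 58/5, from Paper.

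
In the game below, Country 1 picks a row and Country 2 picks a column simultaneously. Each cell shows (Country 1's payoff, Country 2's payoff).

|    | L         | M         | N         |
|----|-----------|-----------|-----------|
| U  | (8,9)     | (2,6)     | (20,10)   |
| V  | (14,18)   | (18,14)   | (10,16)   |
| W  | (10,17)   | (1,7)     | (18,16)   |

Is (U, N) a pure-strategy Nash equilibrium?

Yes

Holding Country 2 at N: Country 1 gets 20 from U, versus 10 from V, 18 from W. No profitable deviation for Country 1.
Holding Country 1 at U: Country 2 gets 10 from N, versus 9 from L, 6 from M. No profitable deviation for Country 2 either.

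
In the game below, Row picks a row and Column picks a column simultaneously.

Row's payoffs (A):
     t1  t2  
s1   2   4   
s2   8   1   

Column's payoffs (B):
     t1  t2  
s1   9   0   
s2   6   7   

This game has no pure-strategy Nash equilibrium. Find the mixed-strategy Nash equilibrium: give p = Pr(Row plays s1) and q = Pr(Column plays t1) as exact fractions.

Each player's mixing probability is pinned down by making the *other* player indifferent.
Column indifferent between t1 and t2: p·9 + (1−p)·6 = p·0 + (1−p)·7 ⟹ 6 + 3p = 7 + (-7)p ⟹ p = 1/10.
Row indifferent between s1 and s2: q·2 + (1−q)·4 = q·8 + (1−q)·1 ⟹ 4 + (-2)q = 1 + 7q ⟹ q = 1/3.

p = 1/10, q = 1/3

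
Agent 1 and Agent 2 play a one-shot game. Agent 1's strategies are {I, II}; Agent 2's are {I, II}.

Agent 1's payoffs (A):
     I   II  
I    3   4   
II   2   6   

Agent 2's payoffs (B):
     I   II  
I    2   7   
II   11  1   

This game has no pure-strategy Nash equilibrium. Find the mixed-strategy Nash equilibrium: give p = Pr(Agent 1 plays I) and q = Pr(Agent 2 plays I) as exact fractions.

Each player's mixing probability is pinned down by making the *other* player indifferent.
Agent 2 indifferent between I and II: p·2 + (1−p)·11 = p·7 + (1−p)·1 ⟹ 11 + (-9)p = 1 + 6p ⟹ p = 2/3.
Agent 1 indifferent between I and II: q·3 + (1−q)·4 = q·2 + (1−q)·6 ⟹ 4 + (-1)q = 6 + (-4)q ⟹ q = 2/3.

p = 2/3, q = 2/3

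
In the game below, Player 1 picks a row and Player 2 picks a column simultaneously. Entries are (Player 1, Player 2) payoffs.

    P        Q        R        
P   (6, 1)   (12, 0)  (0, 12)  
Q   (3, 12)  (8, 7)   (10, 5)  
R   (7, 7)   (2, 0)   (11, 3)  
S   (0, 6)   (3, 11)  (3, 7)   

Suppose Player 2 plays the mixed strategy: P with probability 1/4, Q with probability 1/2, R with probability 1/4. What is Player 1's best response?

Compute Player 1's expected payoff from each pure strategy against the given mix.
P: (1/4)·6 + (1/2)·12 + (1/4)·0 = 15/2
Q: (1/4)·3 + (1/2)·8 + (1/4)·10 = 29/4
R: (1/4)·7 + (1/2)·2 + (1/4)·11 = 11/2
S: (1/4)·0 + (1/2)·3 + (1/4)·3 = 9/4
Highest expected payoff is 15/2, from P.

P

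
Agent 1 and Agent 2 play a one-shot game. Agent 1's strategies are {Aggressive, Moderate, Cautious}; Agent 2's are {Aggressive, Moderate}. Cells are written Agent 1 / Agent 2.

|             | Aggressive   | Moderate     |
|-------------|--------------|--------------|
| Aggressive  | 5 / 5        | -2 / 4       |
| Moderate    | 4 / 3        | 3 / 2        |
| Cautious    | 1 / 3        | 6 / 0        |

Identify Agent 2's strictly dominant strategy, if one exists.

A strategy is strictly dominant if it gives Agent 2 a strictly higher payoff than every other strategy, against every choice by the opponent.
Aggressive strictly dominates: vs Aggressive: 5 > 4; vs Moderate: 3 > 2; vs Cautious: 3 > 0.

Aggressive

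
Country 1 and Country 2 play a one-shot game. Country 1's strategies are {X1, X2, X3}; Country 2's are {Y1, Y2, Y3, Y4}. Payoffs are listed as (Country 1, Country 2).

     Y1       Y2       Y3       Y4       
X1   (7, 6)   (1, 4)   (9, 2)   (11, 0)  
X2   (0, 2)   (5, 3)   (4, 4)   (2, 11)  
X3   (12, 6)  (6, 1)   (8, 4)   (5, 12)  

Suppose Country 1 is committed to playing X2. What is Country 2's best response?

With Country 1 fixed at X2, Country 2's payoffs are: Y1 → 2, Y2 → 3, Y3 → 4, Y4 → 11.
The maximum is 11, achieved by Y4.

Y4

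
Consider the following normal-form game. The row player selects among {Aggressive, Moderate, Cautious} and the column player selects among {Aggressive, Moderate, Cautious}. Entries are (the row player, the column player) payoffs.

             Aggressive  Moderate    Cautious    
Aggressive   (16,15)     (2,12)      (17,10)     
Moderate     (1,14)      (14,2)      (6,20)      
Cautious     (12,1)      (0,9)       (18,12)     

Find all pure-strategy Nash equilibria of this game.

(Aggressive, Aggressive) and (Cautious, Cautious)

Check mutual best responses: a cell is a NE iff neither player can gain by unilaterally deviating.
The row player's best responses — vs Aggressive: Aggressive (payoff 16); vs Moderate: Moderate (payoff 14); vs Cautious: Cautious (payoff 18).
The column player's best responses — vs Aggressive: Aggressive (payoff 15); vs Moderate: Cautious (payoff 20); vs Cautious: Cautious (payoff 12).
Mutual best responses occur at (Aggressive, Aggressive) and (Cautious, Cautious); at each, neither player gains by switching.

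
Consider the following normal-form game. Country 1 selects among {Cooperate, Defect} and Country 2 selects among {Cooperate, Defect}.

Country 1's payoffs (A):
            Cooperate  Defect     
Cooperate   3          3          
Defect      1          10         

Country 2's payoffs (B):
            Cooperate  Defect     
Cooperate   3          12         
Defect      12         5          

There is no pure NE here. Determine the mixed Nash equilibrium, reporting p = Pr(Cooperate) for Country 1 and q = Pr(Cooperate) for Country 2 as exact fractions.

p = 7/16, q = 7/9

In a mixed NE each player is indifferent between their pure strategies, so the opponent's mix sets the indifference.
Country 2 indifferent between Cooperate and Defect: p·3 + (1−p)·12 = p·12 + (1−p)·5 ⟹ 12 + (-9)p = 5 + 7p ⟹ p = 7/16.
Country 1 indifferent between Cooperate and Defect: q·3 + (1−q)·3 = q·1 + (1−q)·10 ⟹ 3 + 0q = 10 + (-9)q ⟹ q = 7/9.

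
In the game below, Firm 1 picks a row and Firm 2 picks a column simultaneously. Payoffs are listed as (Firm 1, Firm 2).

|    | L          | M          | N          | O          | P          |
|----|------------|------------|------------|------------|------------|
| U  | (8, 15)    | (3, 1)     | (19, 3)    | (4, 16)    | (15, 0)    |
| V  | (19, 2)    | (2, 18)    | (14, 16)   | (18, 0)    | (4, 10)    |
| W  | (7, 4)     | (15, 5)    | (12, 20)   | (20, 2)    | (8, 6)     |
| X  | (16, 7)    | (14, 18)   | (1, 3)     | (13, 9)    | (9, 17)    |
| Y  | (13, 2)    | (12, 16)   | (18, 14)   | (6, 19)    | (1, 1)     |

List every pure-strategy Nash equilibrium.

There is no pure-strategy Nash equilibrium

A profile is a Nash equilibrium when each player is best-responding to the other.
Firm 1's best responses — vs L: V (payoff 19); vs M: W (payoff 15); vs N: U (payoff 19); vs O: W (payoff 20); vs P: U (payoff 15).
Firm 2's best responses — vs U: O (payoff 16); vs V: M (payoff 18); vs W: N (payoff 20); vs X: M (payoff 18); vs Y: O (payoff 19).
No cell has both players best-responding. For instance, Firm 1's best reply to L is V, but against V Firm 2 prefers M over L.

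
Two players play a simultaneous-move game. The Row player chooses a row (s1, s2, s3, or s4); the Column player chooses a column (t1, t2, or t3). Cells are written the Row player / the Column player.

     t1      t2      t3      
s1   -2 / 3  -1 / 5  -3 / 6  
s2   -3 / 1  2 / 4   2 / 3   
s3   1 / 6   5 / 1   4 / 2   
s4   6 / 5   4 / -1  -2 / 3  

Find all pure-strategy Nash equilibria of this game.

(s4, t1)

A profile is a Nash equilibrium when each player is best-responding to the other.
The Row player's best responses — vs t1: s4 (payoff 6); vs t2: s3 (payoff 5); vs t3: s3 (payoff 4).
The Column player's best responses — vs s1: t3 (payoff 6); vs s2: t2 (payoff 4); vs s3: t1 (payoff 6); vs s4: t1 (payoff 5).
The only mutual best response is (s4, t1); neither player gains by switching there.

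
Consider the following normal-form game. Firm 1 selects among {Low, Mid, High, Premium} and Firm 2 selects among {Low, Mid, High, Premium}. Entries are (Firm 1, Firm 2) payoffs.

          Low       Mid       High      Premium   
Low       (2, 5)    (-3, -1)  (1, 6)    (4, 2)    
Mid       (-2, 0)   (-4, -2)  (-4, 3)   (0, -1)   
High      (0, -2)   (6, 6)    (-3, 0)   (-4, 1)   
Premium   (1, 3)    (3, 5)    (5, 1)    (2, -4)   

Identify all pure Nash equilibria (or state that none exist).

Check mutual best responses: a cell is a NE iff neither player can gain by unilaterally deviating.
Firm 1's best responses — vs Low: Low (payoff 2); vs Mid: High (payoff 6); vs High: Premium (payoff 5); vs Premium: Low (payoff 4).
Firm 2's best responses — vs Low: High (payoff 6); vs Mid: High (payoff 3); vs High: Mid (payoff 6); vs Premium: Mid (payoff 5).
The only mutual best response is (High, Mid); neither player gains by switching there.

(High, Mid)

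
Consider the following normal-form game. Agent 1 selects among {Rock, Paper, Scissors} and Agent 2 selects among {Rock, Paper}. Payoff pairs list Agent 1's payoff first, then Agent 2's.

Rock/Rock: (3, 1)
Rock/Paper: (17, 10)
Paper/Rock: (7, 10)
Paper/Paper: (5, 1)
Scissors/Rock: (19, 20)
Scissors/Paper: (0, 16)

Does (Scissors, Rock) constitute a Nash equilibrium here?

Holding Agent 2 at Rock: Agent 1 gets 19 from Scissors, versus 3 from Rock, 7 from Paper. No profitable deviation for Agent 1.
Holding Agent 1 at Scissors: Agent 2 gets 20 from Rock, versus 16 from Paper. No profitable deviation for Agent 2 either.

Yes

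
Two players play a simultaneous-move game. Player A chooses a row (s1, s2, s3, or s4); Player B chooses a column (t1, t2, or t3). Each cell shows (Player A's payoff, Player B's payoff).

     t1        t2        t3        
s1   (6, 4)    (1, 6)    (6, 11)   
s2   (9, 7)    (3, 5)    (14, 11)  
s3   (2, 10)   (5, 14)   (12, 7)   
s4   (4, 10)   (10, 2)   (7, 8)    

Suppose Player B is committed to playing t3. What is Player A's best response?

s2

With Player B fixed at t3, Player A's payoffs are: s1 → 6, s2 → 14, s3 → 12, s4 → 7.
The maximum is 14, achieved by s2.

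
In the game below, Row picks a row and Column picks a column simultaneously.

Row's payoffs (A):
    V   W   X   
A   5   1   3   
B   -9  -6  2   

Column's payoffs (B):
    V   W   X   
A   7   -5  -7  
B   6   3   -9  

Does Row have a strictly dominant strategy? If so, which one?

A

Check whether one of Row's strategies beats all alternatives regardless of what the opponent does.
A strictly dominates: vs V: 5 > -9; vs W: 1 > -6; vs X: 3 > 2.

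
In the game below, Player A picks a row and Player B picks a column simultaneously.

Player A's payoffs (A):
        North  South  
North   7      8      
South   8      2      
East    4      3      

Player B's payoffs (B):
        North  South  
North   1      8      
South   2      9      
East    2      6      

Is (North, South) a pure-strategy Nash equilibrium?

Yes

Holding Player B at South: Player A gets 8 from North, versus 2 from South, 3 from East. No profitable deviation for Player A.
Holding Player A at North: Player B gets 8 from South, versus 1 from North. No profitable deviation for Player B either.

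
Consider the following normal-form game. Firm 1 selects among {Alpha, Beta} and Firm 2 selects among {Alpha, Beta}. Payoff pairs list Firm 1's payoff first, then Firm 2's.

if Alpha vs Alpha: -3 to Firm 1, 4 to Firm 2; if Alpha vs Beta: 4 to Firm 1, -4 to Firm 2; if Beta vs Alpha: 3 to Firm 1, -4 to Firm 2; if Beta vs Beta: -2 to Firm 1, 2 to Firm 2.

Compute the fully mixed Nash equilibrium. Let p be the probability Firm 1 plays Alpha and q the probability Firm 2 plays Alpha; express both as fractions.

p = 3/7, q = 1/2

Each player's mixing probability is pinned down by making the *other* player indifferent.
Firm 2 indifferent between Alpha and Beta: p·4 + (1−p)·(-4) = p·(-4) + (1−p)·2 ⟹ (-4) + 8p = 2 + (-6)p ⟹ p = 3/7.
Firm 1 indifferent between Alpha and Beta: q·(-3) + (1−q)·4 = q·3 + (1−q)·(-2) ⟹ 4 + (-7)q = (-2) + 5q ⟹ q = 1/2.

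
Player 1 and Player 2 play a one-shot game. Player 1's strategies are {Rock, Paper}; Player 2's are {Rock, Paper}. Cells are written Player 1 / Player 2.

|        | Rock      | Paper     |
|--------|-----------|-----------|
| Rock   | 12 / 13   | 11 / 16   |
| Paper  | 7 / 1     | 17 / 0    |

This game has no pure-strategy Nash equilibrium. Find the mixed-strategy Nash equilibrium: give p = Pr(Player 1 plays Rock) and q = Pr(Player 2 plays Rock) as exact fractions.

Each player's mixing probability is pinned down by making the *other* player indifferent.
Player 2 indifferent between Rock and Paper: p·13 + (1−p)·1 = p·16 + (1−p)·0 ⟹ 1 + 12p = 0 + 16p ⟹ p = 1/4.
Player 1 indifferent between Rock and Paper: q·12 + (1−q)·11 = q·7 + (1−q)·17 ⟹ 11 + 1q = 17 + (-10)q ⟹ q = 6/11.

p = 1/4, q = 6/11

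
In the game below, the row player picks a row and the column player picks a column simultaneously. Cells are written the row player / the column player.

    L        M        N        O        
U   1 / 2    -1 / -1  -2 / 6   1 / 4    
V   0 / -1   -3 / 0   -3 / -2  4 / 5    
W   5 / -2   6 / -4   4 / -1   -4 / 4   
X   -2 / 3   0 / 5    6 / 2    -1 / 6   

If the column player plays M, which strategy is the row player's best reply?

With the column player fixed at M, the row player's payoffs are: U → -1, V → -3, W → 6, X → 0.
The maximum is 6, achieved by W.

W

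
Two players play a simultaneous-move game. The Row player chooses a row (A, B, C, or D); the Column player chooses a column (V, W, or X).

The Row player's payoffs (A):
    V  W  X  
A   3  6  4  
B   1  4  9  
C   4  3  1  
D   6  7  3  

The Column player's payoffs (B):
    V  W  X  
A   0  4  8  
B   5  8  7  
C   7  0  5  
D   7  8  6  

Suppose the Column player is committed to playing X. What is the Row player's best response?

B

With the Column player fixed at X, the Row player's payoffs are: A → 4, B → 9, C → 1, D → 3.
The maximum is 9, achieved by B.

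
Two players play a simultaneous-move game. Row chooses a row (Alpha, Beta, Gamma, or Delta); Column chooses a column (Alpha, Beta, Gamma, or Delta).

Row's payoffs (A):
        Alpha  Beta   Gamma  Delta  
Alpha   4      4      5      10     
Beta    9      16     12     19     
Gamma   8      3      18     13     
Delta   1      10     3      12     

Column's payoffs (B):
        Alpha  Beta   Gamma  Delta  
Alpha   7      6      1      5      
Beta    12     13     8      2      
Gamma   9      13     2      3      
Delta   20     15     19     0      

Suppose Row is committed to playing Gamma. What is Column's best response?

With Row fixed at Gamma, Column's payoffs are: Alpha → 9, Beta → 13, Gamma → 2, Delta → 3.
The maximum is 13, achieved by Beta.

Beta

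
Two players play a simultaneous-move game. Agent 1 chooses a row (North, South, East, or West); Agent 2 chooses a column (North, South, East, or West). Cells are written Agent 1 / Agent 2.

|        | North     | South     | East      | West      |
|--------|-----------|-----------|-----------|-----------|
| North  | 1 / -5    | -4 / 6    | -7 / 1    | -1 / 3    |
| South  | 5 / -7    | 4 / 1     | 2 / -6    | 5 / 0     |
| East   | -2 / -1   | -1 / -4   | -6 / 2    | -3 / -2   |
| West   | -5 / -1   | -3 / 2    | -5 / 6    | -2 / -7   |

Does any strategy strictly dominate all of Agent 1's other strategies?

Check whether one of Agent 1's strategies beats all alternatives regardless of what the opponent does.
South strictly dominates: vs North: 5 > each of {1, -2, -5}; vs South: 4 > each of {-4, -1, -3}; vs East: 2 > each of {-7, -6, -5}; vs West: 5 > each of {-1, -3, -2}.

South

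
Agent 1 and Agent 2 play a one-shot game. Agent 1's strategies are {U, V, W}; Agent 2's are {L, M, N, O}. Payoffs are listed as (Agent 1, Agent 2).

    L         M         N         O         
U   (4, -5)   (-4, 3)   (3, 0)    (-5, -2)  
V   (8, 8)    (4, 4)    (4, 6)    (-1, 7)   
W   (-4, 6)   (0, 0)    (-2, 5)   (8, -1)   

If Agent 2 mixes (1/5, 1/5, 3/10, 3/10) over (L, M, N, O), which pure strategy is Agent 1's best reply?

V

Agent 1's best reply maximizes expected payoff against the mix.
U: (1/5)·4 + (1/5)·(-4) + (3/10)·3 + (3/10)·(-5) = -3/5
V: (1/5)·8 + (1/5)·4 + (3/10)·4 + (3/10)·(-1) = 33/10
W: (1/5)·(-4) + (1/5)·0 + (3/10)·(-2) + (3/10)·8 = 1
Highest expected payoff is 33/10, from V.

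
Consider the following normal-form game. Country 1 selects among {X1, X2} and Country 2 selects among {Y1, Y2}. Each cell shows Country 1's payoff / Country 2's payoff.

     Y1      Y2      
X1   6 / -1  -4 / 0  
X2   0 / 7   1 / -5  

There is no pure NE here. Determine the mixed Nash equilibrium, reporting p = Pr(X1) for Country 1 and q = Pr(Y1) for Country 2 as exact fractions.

p = 12/13, q = 5/11

Each player's mixing probability is pinned down by making the *other* player indifferent.
Country 2 indifferent between Y1 and Y2: p·(-1) + (1−p)·7 = p·0 + (1−p)·(-5) ⟹ 7 + (-8)p = (-5) + 5p ⟹ p = 12/13.
Country 1 indifferent between X1 and X2: q·6 + (1−q)·(-4) = q·0 + (1−q)·1 ⟹ (-4) + 10q = 1 + (-1)q ⟹ q = 5/11.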